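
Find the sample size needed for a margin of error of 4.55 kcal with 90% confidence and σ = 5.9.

n = (z*σ/E)² = (1.645×5.9/4.55)² = 4.6 → n = 5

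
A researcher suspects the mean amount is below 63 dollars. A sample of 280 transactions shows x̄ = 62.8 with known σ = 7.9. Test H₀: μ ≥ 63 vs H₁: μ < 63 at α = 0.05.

z = -0.424. Critical value: -1.645. Fail to reject H₀.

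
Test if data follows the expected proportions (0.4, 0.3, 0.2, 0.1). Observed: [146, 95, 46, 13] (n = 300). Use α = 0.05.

Expected: [120.0, 90.0, 60.0, 30.0]. χ² = 18.811. df = 3, critical = 7.815. Reject H₀.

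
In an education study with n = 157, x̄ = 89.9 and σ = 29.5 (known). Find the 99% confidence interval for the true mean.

CI = x̄ ± z*(σ/√n) = 89.9 ± 2.576(29.5/√157) = 89.9 ± 6.06 = (83.84, 95.96)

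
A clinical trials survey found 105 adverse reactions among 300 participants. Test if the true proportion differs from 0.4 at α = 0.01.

p̂ = 0.35, p₀ = 0.4. z = (p̂ - p₀)/√(p₀(1-p₀)/n) = -1.768. Critical: ±2.576. Fail to reject H₀.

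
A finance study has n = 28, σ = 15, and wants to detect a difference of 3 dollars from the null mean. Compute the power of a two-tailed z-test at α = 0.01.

SE = σ/√n = 15/√28 = 2.835. Non-centrality λ = d/SE = 3/2.835 = 1.058. Power ≈ Φ(λ - z_{α/2}) = Φ(1.058 - 2.576) = Φ(-1.518) = 0.065.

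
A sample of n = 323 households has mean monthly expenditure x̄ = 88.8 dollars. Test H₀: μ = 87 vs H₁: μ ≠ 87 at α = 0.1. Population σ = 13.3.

z = (x̄ - μ₀)/(σ/√n) = (88.8 - 87)/(13.3/√323) = 2.432. Critical value: ±1.645. Since |2.432| > 1.645, Reject H₀.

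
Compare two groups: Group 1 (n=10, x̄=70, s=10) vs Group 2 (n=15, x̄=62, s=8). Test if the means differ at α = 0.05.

Pooled sp = 8.84. t = 2.218, df = 23. Critical t = ±2.069. Reject H₀.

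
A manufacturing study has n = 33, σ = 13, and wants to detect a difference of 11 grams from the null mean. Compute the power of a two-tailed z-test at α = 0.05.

SE = σ/√n = 13/√33 = 2.263. Non-centrality λ = d/SE = 11/2.263 = 4.861. Power ≈ Φ(λ - z_{α/2}) = Φ(4.861 - 1.96) = Φ(2.901) = 0.998.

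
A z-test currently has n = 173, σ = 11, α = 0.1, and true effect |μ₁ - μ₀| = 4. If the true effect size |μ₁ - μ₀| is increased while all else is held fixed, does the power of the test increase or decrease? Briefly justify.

Power increases: a larger true effect increases the non-centrality λ = |μ₁ - μ₀|/(σ/√n).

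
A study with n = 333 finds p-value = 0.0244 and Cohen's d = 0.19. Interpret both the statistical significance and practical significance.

Statistically significant (p = 0.0244 < 0.05). Cohen's d = 0.19 indicates a very small effect size. Both statistical and practical significance should be considered.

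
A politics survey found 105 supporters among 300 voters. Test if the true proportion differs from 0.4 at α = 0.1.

p̂ = 0.35, p₀ = 0.4. z = (p̂ - p₀)/√(p₀(1-p₀)/n) = -1.768. Critical: ±1.645. Reject H₀.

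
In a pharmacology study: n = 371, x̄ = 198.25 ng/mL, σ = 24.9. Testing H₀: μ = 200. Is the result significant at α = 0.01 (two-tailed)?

z = (198.25 - 200)/(24.9/√371) = -1.354. Since |z| ≤ 2.576, not significant at α = 0.01.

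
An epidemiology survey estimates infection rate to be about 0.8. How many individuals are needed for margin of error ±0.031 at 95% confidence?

n = z²p(1-p)/E² = 1.96²×0.8×0.2/0.031² = 639.6 → n = 640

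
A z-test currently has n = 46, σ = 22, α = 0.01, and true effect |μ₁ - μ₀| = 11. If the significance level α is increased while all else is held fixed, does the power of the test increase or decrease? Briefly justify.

Power increases: a larger α lowers the critical value, so more of the H₁ sampling distribution falls in the rejection region.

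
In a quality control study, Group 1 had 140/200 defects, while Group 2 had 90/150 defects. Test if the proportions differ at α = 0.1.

p̂₁ = 0.7, p̂₂ = 0.6, pooled p̂ = 0.657. z = 1.95. Critical: ±1.645. Reject H₀.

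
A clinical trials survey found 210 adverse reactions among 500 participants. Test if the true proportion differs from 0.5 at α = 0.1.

p̂ = 0.42, p₀ = 0.5. z = (p̂ - p₀)/√(p₀(1-p₀)/n) = -3.578. Critical: ±1.645. Reject H₀.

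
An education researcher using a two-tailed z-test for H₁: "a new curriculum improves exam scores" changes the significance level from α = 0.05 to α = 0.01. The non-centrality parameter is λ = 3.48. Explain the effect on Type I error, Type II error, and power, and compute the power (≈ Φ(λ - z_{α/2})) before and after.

Decreasing α from 0.05 to 0.01:
• Type I error rate decreases (α is the Type I rate by definition).
• Critical value moves from z_{α/2} = 1.96 to 2.576, so power = Φ(λ - z_{α/2}) goes from Φ(3.48 - 1.96) = 0.936 to Φ(3.48 - 2.576) = 0.817.
• Type II error rate β = 1 - power therefore increases (0.064 → 0.183).
Appropriate when false positives are costly — here, adopting a curriculum that gives no real benefit — disruption for nothing.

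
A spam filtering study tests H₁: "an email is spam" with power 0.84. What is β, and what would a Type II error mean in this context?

β = 1 - power = 1 - 0.84 = 0.16. A Type II error is failing to reject H₀ when H₀ is false (false negative) — here, failing to conclude that an email is spam when in fact it is true. Consequence: a spam email lands in the inbox.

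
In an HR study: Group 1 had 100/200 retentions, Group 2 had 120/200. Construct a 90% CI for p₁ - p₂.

p̂₁ = 0.5, p̂₂ = 0.6. Difference = -0.1. CI = (-0.181, -0.019)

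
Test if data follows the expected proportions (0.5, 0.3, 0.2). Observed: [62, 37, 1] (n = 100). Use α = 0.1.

Expected: [50.0, 30.0, 20.0]. χ² = 22.563. df = 2, critical = 4.605. Reject H₀.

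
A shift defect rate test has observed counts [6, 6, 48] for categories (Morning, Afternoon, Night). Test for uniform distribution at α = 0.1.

Expected = 20 each. χ² = Σ(O-E)²/E = 58.8. df = 2, critical value = 4.605. Reject H₀.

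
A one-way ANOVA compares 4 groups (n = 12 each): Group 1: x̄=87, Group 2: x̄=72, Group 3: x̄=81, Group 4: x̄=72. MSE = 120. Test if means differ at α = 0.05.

Grand mean = 78.0. SS_between = 1944.0, MS_between = 648.0. F = 5.4, F_crit ≈ 2.816. Reject H₀.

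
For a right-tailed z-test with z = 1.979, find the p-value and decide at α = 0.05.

p = P(Z > 1.979) = 1 - Φ(1.979) ≈ 0.0239. Since p < 0.05, reject H₀ (significant) at α = 0.05.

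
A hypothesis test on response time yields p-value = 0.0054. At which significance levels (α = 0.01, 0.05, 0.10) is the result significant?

p = 0.0054. Significant at: α = 0.01, 0.05, 0.1.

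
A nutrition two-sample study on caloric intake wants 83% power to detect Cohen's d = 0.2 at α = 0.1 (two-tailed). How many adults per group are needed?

z_{α/2} = 1.645, z_β = Φ⁻¹(0.83) = 0.954. For small effect (d = 0.2): n per group = 2(z_{α/2} + z_β)²/d² = 2(1.645 + 0.954)²/0.2² = 337.7 → 338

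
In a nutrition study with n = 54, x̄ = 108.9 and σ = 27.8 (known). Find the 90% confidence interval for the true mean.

CI = x̄ ± z*(σ/√n) = 108.9 ± 1.645(27.8/√54) = 108.9 ± 6.22 = (102.68, 115.12)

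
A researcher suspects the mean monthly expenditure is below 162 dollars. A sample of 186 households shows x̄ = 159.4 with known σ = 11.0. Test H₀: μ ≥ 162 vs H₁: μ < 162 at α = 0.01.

z = -3.224. Critical value: -2.33. Reject H₀.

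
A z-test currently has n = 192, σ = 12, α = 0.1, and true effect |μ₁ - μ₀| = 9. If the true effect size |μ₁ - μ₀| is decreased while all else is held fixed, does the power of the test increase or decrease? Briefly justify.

Power decreases: a smaller true effect decreases the non-centrality λ = |μ₁ - μ₀|/(σ/√n).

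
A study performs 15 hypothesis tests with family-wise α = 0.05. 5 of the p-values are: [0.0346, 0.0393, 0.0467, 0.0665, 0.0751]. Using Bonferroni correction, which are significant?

Bonferroni α = 0.05/15 = 0.00333. None of the given p-values are significant.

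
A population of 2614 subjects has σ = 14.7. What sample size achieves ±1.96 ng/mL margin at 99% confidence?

Without FPC: n₀ = (2.576×14.7/1.96)² = 373.262. With FPC: n = n₀N/(n₀+N-1) = 326.7 → n = 327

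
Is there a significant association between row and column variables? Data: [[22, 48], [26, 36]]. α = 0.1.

χ² = 1.569. df = 1, critical = 2.706. Fail to reject H₀. No evidence of dependence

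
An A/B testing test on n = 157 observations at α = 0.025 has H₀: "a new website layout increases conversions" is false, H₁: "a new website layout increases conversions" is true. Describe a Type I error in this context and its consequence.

Type I error: rejecting H₀ when it is true — concluding that a new website layout increases conversions when in fact it is not. Consequence: rolling out a layout that doesn't actually help — wasted engineering effort.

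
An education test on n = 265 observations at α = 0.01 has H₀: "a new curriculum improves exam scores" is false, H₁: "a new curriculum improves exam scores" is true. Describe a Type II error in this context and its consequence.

Type II error: failing to reject H₀ when it is false — concluding that a new curriculum improves exam scores is not supported when in fact it is. Consequence: keeping the old curriculum when the new one would have helped students.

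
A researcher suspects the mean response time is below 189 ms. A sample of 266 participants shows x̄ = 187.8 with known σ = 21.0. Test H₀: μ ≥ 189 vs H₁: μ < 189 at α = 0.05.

z = -0.932. Critical value: -1.645. Fail to reject H₀.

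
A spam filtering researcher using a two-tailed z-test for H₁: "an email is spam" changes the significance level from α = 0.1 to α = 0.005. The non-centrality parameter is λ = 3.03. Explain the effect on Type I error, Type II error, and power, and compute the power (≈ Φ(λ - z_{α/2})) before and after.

Decreasing α from 0.1 to 0.005:
• Type I error rate decreases (α is the Type I rate by definition).
• Critical value moves from z_{α/2} = 1.645 to 2.807, so power = Φ(λ - z_{α/2}) goes from Φ(3.03 - 1.645) = 0.917 to Φ(3.03 - 2.807) = 0.588.
• Type II error rate β = 1 - power therefore increases (0.083 → 0.412).
Appropriate when false positives are costly — here, a legitimate email is sent to the spam folder and the user misses it.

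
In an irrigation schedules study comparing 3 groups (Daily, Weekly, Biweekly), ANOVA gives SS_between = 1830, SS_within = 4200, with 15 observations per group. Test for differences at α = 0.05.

df_between = 2, df_within = 42. F = MS_between/MS_within = 915.0/100.0 = 9.15. F_crit ≈ 3.22. Reject H₀. At least one mean differs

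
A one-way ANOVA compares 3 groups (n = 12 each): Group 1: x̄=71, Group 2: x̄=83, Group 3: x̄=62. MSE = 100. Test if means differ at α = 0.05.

Grand mean = 72.0. SS_between = 2664.0, MS_between = 1332.0. F = 13.32, F_crit ≈ 3.285. Reject H₀.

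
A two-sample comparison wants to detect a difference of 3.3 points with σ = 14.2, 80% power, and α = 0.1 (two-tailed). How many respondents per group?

n per group = 2(z_α/2 + z_β)²σ²/d² = 2×(1.645 + 0.84)²×14.2²/3.3² = 228.7 → n = 229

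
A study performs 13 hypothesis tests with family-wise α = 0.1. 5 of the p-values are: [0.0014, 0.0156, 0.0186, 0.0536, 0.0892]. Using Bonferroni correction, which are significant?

Bonferroni α = 0.1/13 = 0.00769. Significant p-values: [0.0014]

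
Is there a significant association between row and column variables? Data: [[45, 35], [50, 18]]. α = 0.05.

χ² = 4.774. df = 1, critical = 3.841. Reject H₀. Variables are dependent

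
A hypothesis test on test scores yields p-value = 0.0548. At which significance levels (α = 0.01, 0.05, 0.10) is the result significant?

p = 0.0548. Significant at: α = 0.1.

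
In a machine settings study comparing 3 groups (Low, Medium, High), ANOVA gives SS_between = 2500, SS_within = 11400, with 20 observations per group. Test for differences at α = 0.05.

df_between = 2, df_within = 57. F = MS_between/MS_within = 1250.0/200.0 = 6.25. F_crit ≈ 3.159. Reject H₀. At least one mean differs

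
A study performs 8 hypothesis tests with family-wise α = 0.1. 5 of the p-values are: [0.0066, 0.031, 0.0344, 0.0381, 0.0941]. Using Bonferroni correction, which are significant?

Bonferroni α = 0.1/8 = 0.0125. Significant p-values: [0.0066]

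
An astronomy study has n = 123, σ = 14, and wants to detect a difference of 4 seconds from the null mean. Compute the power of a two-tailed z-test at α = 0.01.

SE = σ/√n = 14/√123 = 1.262. Non-centrality λ = d/SE = 4/1.262 = 3.169. Power ≈ Φ(λ - z_{α/2}) = Φ(3.169 - 2.576) = Φ(0.593) = 0.723.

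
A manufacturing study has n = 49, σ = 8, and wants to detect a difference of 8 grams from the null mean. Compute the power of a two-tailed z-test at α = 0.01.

SE = σ/√n = 8/√49 = 1.143. Non-centrality λ = d/SE = 8/1.143 = 7.0. Power ≈ Φ(λ - z_{α/2}) = Φ(7.0 - 2.576) = Φ(4.424) = 1.0.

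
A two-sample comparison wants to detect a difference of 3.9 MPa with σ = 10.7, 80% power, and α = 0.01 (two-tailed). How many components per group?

n per group = 2(z_α/2 + z_β)²σ²/d² = 2×(2.576 + 0.84)²×10.7²/3.9² = 175.7 → n = 176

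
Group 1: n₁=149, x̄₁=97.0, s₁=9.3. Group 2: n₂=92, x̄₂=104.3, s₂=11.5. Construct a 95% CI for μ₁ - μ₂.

Difference = -7.3. SE = √(9.3²/149 + 11.5²/92) = 1.421. CI = (-10.08, -4.52)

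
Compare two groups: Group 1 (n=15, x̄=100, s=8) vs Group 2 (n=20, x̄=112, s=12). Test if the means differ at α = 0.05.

Pooled sp = 10.49. t = -3.349, df = 33. Critical t = ±2.035. Reject H₀.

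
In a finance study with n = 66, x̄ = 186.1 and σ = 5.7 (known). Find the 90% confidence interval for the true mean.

CI = x̄ ± z*(σ/√n) = 186.1 ± 1.645(5.7/√66) = 186.1 ± 1.15 = (184.95, 187.25)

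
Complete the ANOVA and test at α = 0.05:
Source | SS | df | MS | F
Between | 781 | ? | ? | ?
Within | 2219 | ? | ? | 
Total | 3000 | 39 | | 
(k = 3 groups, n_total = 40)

df_between = 2, df_within = 37. MS_between = 390.5, MS_within = 59.97. F = 6.511, F_crit ≈ 3.252. Reject H₀.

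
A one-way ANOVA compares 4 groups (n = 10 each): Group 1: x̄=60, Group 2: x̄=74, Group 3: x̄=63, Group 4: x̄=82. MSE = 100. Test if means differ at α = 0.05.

Grand mean = 69.75. SS_between = 3087.5, MS_between = 1029.17. F = 10.292, F_crit ≈ 2.866. Reject H₀.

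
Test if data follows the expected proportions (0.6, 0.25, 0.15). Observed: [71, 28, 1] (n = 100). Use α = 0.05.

Expected: [60.0, 25.0, 15.0]. χ² = 15.443. df = 2, critical = 5.991. Reject H₀.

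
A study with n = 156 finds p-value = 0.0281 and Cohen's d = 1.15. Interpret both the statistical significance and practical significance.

Statistically significant (p = 0.0281 < 0.05). Cohen's d = 1.15 indicates a large effect size. Both statistical and practical significance should be considered.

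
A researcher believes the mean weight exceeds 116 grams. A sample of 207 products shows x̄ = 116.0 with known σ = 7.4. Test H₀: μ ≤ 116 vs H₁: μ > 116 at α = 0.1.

z = 0.0. Critical value: 1.28. Fail to reject H₀.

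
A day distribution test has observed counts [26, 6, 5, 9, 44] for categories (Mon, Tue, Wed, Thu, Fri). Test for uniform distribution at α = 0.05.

Expected = 18 each. χ² = Σ(O-E)²/E = 63.0. df = 4, critical value = 9.488. Reject H₀.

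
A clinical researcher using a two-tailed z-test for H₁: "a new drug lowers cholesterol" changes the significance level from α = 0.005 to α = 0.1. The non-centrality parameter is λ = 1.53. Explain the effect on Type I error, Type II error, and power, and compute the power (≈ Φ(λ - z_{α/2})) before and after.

Increasing α from 0.005 to 0.1:
• Type I error rate increases (α is the Type I rate by definition).
• Critical value moves from z_{α/2} = 2.807 to 1.645, so power = Φ(λ - z_{α/2}) goes from Φ(1.53 - 2.807) = 0.101 to Φ(1.53 - 1.645) = 0.454.
• Type II error rate β = 1 - power therefore decreases (0.899 → 0.546).
Appropriate when false negatives are costly — here, shelving an effective drug — patients miss out on a treatment that would have helped.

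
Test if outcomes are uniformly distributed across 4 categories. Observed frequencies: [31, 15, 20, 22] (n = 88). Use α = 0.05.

Expected = 22 each. χ² = Σ(O-E)²/E = 6.091. df = 3, critical value = 7.815. Fail to reject H₀.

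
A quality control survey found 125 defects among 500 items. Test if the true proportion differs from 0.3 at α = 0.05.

p̂ = 0.25, p₀ = 0.3. z = (p̂ - p₀)/√(p₀(1-p₀)/n) = -2.44. Critical: ±1.96. Reject H₀.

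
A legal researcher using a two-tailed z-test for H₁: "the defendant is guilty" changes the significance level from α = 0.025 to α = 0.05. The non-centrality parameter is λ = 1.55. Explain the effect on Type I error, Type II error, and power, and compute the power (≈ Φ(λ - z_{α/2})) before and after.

Increasing α from 0.025 to 0.05:
• Type I error rate increases (α is the Type I rate by definition).
• Critical value moves from z_{α/2} = 2.241 to 1.96, so power = Φ(λ - z_{α/2}) goes from Φ(1.55 - 2.241) = 0.245 to Φ(1.55 - 1.96) = 0.341.
• Type II error rate β = 1 - power therefore decreases (0.755 → 0.659).
Appropriate when false negatives are costly — here, acquitting a guilty person.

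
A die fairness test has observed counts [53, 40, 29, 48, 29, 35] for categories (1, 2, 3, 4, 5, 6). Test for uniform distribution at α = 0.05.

Expected = 39 each. χ² = Σ(O-E)²/E = 12.667. df = 5, critical value = 11.07. Reject H₀.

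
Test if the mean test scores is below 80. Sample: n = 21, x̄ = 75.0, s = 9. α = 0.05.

t = (75.0 - 80)/(9/√21) = -2.546, df = 20. Critical t = -1.725. Reject H₀.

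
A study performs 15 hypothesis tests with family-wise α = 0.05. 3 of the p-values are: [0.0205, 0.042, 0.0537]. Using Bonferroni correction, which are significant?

Bonferroni α = 0.05/15 = 0.00333. None of the given p-values are significant.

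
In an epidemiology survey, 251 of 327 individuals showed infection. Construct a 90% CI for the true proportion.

p̂ = 0.768. CI = p̂ ± z*√(p̂(1-p̂)/n) = (0.729, 0.806)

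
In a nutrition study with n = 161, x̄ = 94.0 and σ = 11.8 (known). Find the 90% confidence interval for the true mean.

CI = x̄ ± z*(σ/√n) = 94.0 ± 1.645(11.8/√161) = 94.0 ± 1.53 = (92.47, 95.53)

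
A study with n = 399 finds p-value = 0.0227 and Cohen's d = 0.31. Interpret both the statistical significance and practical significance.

Statistically significant (p = 0.0227 < 0.05). Cohen's d = 0.31 indicates a small effect size. Both statistical and practical significance should be considered.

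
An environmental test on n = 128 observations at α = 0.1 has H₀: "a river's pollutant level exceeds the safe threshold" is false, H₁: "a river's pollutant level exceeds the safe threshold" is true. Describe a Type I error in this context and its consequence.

Type I error: rejecting H₀ when it is true — concluding that a river's pollutant level exceeds the safe threshold when in fact it is not. Consequence: shutting down a compliant factory unnecessarily.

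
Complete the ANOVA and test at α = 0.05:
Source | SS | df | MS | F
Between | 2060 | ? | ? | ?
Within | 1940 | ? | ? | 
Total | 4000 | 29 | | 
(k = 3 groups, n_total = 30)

df_between = 2, df_within = 27. MS_between = 1030.0, MS_within = 71.85. F = 14.335, F_crit ≈ 3.354. Reject H₀.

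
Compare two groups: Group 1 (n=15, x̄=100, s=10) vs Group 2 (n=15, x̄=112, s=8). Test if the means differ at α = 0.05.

Pooled sp = 9.06. t = -3.629, df = 28. Critical t = ±2.048. Reject H₀.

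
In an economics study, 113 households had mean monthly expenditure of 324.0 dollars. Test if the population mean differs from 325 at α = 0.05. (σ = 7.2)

z = (x̄ - μ₀)/(σ/√n) = (324.0 - 325)/(7.2/√113) = -1.476. Critical value: ±1.96. Since |-1.476| ≤ 1.96, Fail to reject H₀.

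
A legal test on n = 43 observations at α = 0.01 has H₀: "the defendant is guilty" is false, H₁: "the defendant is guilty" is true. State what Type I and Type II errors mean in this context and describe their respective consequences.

Type I (false positive): concluding that the defendant is guilty when it is not — convicting an innocent person. Type II (false negative): failing to conclude that the defendant is guilty when it is — acquitting a guilty person. Which is costlier depends on domain priorities and is a judgement call rather than a statistical fact.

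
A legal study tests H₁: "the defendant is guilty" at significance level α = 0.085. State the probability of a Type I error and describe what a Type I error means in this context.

P(Type I error) = α = 0.085. A Type I error is rejecting H₀ when H₀ is actually true (false positive) — here, concluding that the defendant is guilty when in fact this is not the case. Consequence: convicting an innocent person.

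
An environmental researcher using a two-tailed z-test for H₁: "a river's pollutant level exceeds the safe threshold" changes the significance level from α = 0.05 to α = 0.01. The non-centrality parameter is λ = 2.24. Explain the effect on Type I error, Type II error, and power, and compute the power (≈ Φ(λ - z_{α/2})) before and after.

Decreasing α from 0.05 to 0.01:
• Type I error rate decreases (α is the Type I rate by definition).
• Critical value moves from z_{α/2} = 1.96 to 2.576, so power = Φ(λ - z_{α/2}) goes from Φ(2.24 - 1.96) = 0.61 to Φ(2.24 - 2.576) = 0.368.
• Type II error rate β = 1 - power therefore increases (0.39 → 0.632).
Appropriate when false positives are costly — here, shutting down a compliant factory unnecessarily.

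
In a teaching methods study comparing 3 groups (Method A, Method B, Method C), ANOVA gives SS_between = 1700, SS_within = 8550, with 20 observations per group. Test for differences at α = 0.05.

df_between = 2, df_within = 57. F = MS_between/MS_within = 850.0/150.0 = 5.667. F_crit ≈ 3.159. Reject H₀. At least one mean differs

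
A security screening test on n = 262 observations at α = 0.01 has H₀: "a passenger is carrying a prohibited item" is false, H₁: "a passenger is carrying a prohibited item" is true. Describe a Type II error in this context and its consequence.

Type II error: failing to reject H₀ when it is false — concluding that a passenger is carrying a prohibited item is not supported when in fact it is. Consequence: letting a prohibited item through — security breach.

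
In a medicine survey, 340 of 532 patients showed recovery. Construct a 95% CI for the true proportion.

p̂ = 0.639. CI = p̂ ± z*√(p̂(1-p̂)/n) = (0.598, 0.68)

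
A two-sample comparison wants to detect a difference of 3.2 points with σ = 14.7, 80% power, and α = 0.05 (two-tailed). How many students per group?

n per group = 2(z_α/2 + z_β)²σ²/d² = 2×(1.96 + 0.84)²×14.7²/3.2² = 330.9 → n = 331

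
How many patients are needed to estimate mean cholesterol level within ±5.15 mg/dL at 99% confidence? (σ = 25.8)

n = (z*σ/E)² = (2.576×25.8/5.15)² = 166.5 → n = 167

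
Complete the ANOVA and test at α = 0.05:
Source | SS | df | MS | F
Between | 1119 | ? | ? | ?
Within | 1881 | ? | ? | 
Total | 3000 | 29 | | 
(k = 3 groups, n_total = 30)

df_between = 2, df_within = 27. MS_between = 559.5, MS_within = 69.67. F = 8.031, F_crit ≈ 3.354. Reject H₀.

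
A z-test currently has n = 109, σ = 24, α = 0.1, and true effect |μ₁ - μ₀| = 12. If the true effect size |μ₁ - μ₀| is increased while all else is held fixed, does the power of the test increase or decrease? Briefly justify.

Power increases: a larger true effect increases the non-centrality λ = |μ₁ - μ₀|/(σ/√n).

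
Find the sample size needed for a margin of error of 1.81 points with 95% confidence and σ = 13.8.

n = (z*σ/E)² = (1.96×13.8/1.81)² = 223.3 → n = 224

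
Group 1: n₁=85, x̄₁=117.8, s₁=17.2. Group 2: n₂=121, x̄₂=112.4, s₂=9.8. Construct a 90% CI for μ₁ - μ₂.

Difference = 5.4. SE = √(17.2²/85 + 9.8²/121) = 2.067. CI = (2.0, 8.8)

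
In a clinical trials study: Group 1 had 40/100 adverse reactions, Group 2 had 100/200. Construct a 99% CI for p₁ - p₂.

p̂₁ = 0.4, p̂₂ = 0.5. Difference = -0.1. CI = (-0.256, 0.056)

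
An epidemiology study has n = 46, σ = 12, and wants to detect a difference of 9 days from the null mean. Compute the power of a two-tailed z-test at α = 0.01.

SE = σ/√n = 12/√46 = 1.769. Non-centrality λ = d/SE = 9/1.769 = 5.087. Power ≈ Φ(λ - z_{α/2}) = Φ(5.087 - 2.576) = Φ(2.511) = 0.994.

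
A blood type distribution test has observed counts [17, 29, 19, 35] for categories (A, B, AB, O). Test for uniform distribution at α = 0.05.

Expected = 25 each. χ² = Σ(O-E)²/E = 8.64. df = 3, critical value = 7.815. Reject H₀.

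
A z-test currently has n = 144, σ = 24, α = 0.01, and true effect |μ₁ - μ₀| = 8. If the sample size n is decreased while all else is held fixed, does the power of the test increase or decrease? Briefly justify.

Power decreases: a smaller n inflates the standard error σ/√n, pulling the sampling distribution under H₁ back toward the critical value.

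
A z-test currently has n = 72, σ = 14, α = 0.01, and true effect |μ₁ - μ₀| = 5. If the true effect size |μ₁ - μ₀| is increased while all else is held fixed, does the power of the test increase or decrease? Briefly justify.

Power increases: a larger true effect increases the non-centrality λ = |μ₁ - μ₀|/(σ/√n).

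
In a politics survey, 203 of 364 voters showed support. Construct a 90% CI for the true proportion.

p̂ = 0.558. CI = p̂ ± z*√(p̂(1-p̂)/n) = (0.515, 0.601)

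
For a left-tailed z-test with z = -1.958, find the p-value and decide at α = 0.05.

p = P(Z < -1.958) = Φ(-1.958) ≈ 0.0251. Since p < 0.05, reject H₀ (significant) at α = 0.05.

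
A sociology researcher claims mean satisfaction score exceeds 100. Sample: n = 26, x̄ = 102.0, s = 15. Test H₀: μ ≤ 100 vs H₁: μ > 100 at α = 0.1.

t = (102.0 - 100)/(15/√26) = 0.68, df = 25. Critical t = 1.316. Fail to reject H₀.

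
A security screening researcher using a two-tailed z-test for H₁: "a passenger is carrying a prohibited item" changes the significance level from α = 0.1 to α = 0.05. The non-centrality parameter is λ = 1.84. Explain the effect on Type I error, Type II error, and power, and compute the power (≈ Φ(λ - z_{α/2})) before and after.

Decreasing α from 0.1 to 0.05:
• Type I error rate decreases (α is the Type I rate by definition).
• Critical value moves from z_{α/2} = 1.645 to 1.96, so power = Φ(λ - z_{α/2}) goes from Φ(1.84 - 1.645) = 0.577 to Φ(1.84 - 1.96) = 0.452.
• Type II error rate β = 1 - power therefore increases (0.423 → 0.548).
Appropriate when false positives are costly — here, detaining an innocent passenger — delay and inconvenience.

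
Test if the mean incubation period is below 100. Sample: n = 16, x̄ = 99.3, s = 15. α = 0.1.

t = (99.3 - 100)/(15/√16) = -0.187, df = 15. Critical t = -1.341. Fail to reject H₀.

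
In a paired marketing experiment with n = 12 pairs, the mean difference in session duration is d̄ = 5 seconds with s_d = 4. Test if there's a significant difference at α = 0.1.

t = d̄/(s_d/√n) = 5/(4/√12) = 4.33. df = 11, critical t = ±1.796. Reject H₀.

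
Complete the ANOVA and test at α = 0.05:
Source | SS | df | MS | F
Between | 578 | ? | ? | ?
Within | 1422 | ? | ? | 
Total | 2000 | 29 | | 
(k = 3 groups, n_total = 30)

df_between = 2, df_within = 27. MS_between = 289.0, MS_within = 52.67. F = 5.487, F_crit ≈ 3.354. Reject H₀.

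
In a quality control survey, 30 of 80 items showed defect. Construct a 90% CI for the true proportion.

p̂ = 0.375. CI = p̂ ± z*√(p̂(1-p̂)/n) = (0.286, 0.464)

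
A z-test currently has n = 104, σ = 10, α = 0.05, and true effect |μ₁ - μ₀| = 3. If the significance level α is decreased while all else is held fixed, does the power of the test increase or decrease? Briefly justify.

Power decreases: a smaller α raises the critical value, so less of the H₁ sampling distribution falls in the rejection region.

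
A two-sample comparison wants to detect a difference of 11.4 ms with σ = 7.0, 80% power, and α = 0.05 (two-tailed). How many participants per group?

n per group = 2(z_α/2 + z_β)²σ²/d² = 2×(1.96 + 0.84)²×7.0²/11.4² = 5.9 → n = 6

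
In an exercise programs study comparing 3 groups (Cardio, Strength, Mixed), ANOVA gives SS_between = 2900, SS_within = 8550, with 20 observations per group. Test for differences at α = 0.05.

df_between = 2, df_within = 57. F = MS_between/MS_within = 1450.0/150.0 = 9.667. F_crit ≈ 3.159. Reject H₀. At least one mean differs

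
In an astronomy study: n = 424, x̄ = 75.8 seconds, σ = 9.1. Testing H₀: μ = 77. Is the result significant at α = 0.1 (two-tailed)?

z = (75.8 - 77)/(9.1/√424) = -2.715. Since |z| > 1.645, significant at α = 0.1.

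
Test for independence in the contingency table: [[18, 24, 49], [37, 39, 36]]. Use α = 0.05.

χ² = 10.059. df = 2, critical = 5.991. Reject H₀. Variables are dependent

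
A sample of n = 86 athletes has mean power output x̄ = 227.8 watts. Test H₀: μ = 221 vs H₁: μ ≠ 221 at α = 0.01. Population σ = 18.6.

z = (x̄ - μ₀)/(σ/√n) = (227.8 - 221)/(18.6/√86) = 3.39. Critical value: ±2.576. Since |3.39| > 2.576, Reject H₀.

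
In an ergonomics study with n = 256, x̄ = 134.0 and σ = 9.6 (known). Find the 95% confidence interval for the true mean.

CI = x̄ ± z*(σ/√n) = 134.0 ± 1.96(9.6/√256) = 134.0 ± 1.18 = (132.82, 135.18)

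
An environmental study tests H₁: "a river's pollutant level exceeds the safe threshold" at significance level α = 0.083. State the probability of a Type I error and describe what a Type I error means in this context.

P(Type I error) = α = 0.083. A Type I error is rejecting H₀ when H₀ is actually true (false positive) — here, concluding that a river's pollutant level exceeds the safe threshold when in fact this is not the case. Consequence: shutting down a compliant factory unnecessarily.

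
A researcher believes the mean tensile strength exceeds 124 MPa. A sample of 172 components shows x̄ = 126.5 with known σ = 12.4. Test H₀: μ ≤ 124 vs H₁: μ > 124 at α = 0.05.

z = 2.644. Critical value: 1.645. Reject H₀.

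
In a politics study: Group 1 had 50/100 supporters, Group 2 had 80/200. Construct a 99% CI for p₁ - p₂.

p̂₁ = 0.5, p̂₂ = 0.4. Difference = 0.1. CI = (-0.057, 0.257)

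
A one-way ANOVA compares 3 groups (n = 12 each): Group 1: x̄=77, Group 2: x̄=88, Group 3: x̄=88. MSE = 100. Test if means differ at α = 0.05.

Grand mean = 84.33. SS_between = 968.0, MS_between = 484.0. F = 4.84, F_crit ≈ 3.285. Reject H₀.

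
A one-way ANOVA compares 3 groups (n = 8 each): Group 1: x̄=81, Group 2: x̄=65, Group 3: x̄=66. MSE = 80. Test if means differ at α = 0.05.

Grand mean = 70.67. SS_between = 1285.33, MS_between = 642.67. F = 8.033, F_crit ≈ 3.467. Reject H₀.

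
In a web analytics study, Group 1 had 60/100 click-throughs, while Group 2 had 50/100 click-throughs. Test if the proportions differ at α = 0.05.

p̂₁ = 0.6, p̂₂ = 0.5, pooled p̂ = 0.55. z = 1.421. Critical: ±1.96. Fail to reject H₀.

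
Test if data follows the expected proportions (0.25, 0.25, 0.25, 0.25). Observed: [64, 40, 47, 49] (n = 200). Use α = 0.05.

Expected: [50.0, 50.0, 50.0, 50.0]. χ² = 6.12. df = 3, critical = 7.815. Fail to reject H₀.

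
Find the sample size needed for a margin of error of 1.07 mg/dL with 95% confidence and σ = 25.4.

n = (z*σ/E)² = (1.96×25.4/1.07)² = 2164.8 → n = 2165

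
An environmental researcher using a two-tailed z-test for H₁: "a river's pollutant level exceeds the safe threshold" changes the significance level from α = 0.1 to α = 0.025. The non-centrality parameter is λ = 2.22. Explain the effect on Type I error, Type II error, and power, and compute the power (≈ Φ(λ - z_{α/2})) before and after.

Decreasing α from 0.1 to 0.025:
• Type I error rate decreases (α is the Type I rate by definition).
• Critical value moves from z_{α/2} = 1.645 to 2.241, so power = Φ(λ - z_{α/2}) goes from Φ(2.22 - 1.645) = 0.717 to Φ(2.22 - 2.241) = 0.492.
• Type II error rate β = 1 - power therefore increases (0.283 → 0.508).
Appropriate when false positives are costly — here, shutting down a compliant factory unnecessarily.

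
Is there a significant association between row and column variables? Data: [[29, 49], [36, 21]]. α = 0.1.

χ² = 8.903. df = 1, critical = 2.706. Reject H₀. Variables are dependent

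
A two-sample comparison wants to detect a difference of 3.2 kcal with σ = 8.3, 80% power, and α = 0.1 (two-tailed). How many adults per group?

n per group = 2(z_α/2 + z_β)²σ²/d² = 2×(1.645 + 0.84)²×8.3²/3.2² = 83.1 → n = 84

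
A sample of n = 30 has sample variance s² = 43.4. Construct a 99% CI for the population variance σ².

df = 29. χ²_{0.005} = 52.336, χ²_{0.995} = 13.121. CI for σ² = ((n-1)s²/χ²_{α/2}, (n-1)s²/χ²_{1-α/2}) = (29·43.4/52.336, 29·43.4/13.121) = (24.05, 95.92)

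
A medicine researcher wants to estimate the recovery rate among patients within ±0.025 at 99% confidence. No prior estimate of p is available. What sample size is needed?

Conservative approach: use p = 0.5 (maximizes p(1-p) = 0.25). n = z²(0.25)/E² = 2.576²×0.25/0.025² = 2654.3 → n = 2655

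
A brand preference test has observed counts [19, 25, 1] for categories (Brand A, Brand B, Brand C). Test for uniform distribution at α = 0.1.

Expected = 15 each. χ² = Σ(O-E)²/E = 20.8. df = 2, critical value = 4.605. Reject H₀.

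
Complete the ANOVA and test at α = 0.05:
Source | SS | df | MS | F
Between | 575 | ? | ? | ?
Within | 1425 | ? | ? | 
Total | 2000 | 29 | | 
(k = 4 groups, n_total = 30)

df_between = 3, df_within = 26. MS_between = 191.67, MS_within = 54.81. F = 3.497, F_crit ≈ 2.975. Reject H₀.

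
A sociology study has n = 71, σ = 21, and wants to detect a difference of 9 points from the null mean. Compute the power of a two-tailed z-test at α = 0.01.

SE = σ/√n = 21/√71 = 2.492. Non-centrality λ = d/SE = 9/2.492 = 3.611. Power ≈ Φ(λ - z_{α/2}) = Φ(3.611 - 2.576) = Φ(1.035) = 0.85.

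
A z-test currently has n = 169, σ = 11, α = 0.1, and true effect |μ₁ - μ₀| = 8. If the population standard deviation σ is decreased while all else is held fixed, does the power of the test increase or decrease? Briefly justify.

Power increases: a smaller σ shrinks the standard error σ/√n, moving the sampling distribution under H₁ further from the critical value.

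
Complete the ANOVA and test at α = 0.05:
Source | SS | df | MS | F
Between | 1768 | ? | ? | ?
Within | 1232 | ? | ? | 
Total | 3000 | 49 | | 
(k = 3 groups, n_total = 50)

df_between = 2, df_within = 47. MS_between = 884.0, MS_within = 26.21. F = 33.724, F_crit ≈ 3.195. Reject H₀.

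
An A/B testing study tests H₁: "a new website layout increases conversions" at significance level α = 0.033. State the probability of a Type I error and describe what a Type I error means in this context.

P(Type I error) = α = 0.033. A Type I error is rejecting H₀ when H₀ is actually true (false positive) — here, concluding that a new website layout increases conversions when in fact this is not the case. Consequence: rolling out a layout that doesn't actually help — wasted engineering effort.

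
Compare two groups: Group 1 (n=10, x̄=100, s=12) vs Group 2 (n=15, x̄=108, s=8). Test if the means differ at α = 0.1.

Pooled sp = 9.76. t = -2.007, df = 23. Critical t = ±1.714. Reject H₀.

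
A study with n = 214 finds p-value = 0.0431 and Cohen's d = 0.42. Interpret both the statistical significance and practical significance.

Statistically significant (p = 0.0431 < 0.05). Cohen's d = 0.42 indicates a small effect size. Both statistical and practical significance should be considered.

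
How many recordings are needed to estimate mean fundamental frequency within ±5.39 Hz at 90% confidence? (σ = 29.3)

n = (z*σ/E)² = (1.645×29.3/5.39)² = 80.0 → n = 80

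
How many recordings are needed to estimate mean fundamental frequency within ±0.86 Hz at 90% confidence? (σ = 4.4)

n = (z*σ/E)² = (1.645×4.4/0.86)² = 70.8 → n = 71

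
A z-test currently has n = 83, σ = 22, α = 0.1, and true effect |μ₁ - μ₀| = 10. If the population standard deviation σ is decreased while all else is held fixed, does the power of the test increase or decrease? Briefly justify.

Power increases: a smaller σ shrinks the standard error σ/√n, moving the sampling distribution under H₁ further from the critical value.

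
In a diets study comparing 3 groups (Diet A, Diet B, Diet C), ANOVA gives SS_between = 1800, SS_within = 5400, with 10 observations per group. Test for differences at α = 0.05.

df_between = 2, df_within = 27. F = MS_between/MS_within = 900.0/200.0 = 4.5. F_crit ≈ 3.354. Reject H₀. At least one mean differs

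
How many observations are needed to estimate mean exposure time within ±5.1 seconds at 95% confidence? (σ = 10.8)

n = (z*σ/E)² = (1.96×10.8/5.1)² = 17.2 → n = 18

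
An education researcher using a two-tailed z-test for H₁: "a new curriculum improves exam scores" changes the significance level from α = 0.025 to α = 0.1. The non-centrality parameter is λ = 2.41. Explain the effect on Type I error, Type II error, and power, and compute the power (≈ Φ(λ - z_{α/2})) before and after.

Increasing α from 0.025 to 0.1:
• Type I error rate increases (α is the Type I rate by definition).
• Critical value moves from z_{α/2} = 2.241 to 1.645, so power = Φ(λ - z_{α/2}) goes from Φ(2.41 - 2.241) = 0.567 to Φ(2.41 - 1.645) = 0.778.
• Type II error rate β = 1 - power therefore decreases (0.433 → 0.222).
Appropriate when false negatives are costly — here, keeping the old curriculum when the new one would have helped students.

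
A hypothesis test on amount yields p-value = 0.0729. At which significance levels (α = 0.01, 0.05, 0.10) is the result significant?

p = 0.0729. Significant at: α = 0.1.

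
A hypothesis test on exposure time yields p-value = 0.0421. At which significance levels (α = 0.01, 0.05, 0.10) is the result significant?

p = 0.0421. Significant at: α = 0.05, 0.1.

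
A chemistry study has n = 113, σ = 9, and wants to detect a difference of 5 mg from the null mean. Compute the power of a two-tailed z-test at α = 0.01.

SE = σ/√n = 9/√113 = 0.847. Non-centrality λ = d/SE = 5/0.847 = 5.906. Power ≈ Φ(λ - z_{α/2}) = Φ(5.906 - 2.576) = Φ(3.33) = 1.0.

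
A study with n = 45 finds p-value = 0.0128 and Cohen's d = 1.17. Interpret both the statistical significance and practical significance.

Statistically significant (p = 0.0128 < 0.05). Cohen's d = 1.17 indicates a large effect size. Both statistical and practical significance should be considered.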